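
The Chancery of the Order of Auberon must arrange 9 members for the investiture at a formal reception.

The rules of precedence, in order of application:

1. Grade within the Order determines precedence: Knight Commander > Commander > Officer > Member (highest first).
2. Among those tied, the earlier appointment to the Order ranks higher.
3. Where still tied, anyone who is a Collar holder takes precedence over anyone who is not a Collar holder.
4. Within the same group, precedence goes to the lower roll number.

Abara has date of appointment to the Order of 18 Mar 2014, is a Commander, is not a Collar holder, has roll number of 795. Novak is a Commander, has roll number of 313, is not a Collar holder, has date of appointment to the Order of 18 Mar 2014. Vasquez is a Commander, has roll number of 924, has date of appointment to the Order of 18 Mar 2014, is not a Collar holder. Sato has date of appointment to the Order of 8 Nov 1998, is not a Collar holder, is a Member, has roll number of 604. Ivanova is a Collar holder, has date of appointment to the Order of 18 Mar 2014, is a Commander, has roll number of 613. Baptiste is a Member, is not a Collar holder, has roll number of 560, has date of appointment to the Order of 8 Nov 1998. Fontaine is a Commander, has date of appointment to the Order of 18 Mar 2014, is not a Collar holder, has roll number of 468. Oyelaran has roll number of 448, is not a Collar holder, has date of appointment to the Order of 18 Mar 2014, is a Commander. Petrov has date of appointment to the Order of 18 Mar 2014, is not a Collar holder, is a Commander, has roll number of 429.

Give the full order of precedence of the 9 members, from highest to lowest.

By grade within the Order: Ivanova, Novak, Petrov, Oyelaran, Fontaine, Abara and Vasquez (Commander); then Baptiste and Sato (Member).
Ivanova, Novak, Petrov, Oyelaran, Fontaine, Abara and Vasquez all have date of appointment to the Order 18 Mar 2014, so the next rule applies.
Among Ivanova, Novak, Petrov, Oyelaran, Fontaine, Abara and Vasquez, a Collar holder before not a Collar holder: Ivanova (a Collar holder) before Novak, Petrov, Oyelaran, Fontaine, Abara and Vasquez (not a Collar holder).
Among Novak, Petrov, Oyelaran, Fontaine, Abara and Vasquez, by roll number (lower first): Novak (313) before Petrov (429) before Oyelaran (448) before Fontaine (468) before Abara (795) before Vasquez (924).
Baptiste and Sato both have date of appointment to the Order 8 Nov 1998, so the next rule applies.
Baptiste and Sato are each not a Collar holder, so the next rule applies.
Among Baptiste and Sato, by roll number (lower first): Baptiste (560) before Sato (604).
Full order: Ivanova, Novak, Petrov, Oyelaran, Fontaine, Abara, Vasquez, Baptiste, Sato.

Ivanova, Novak, Petrov, Oyelaran, Fontaine, Abara, Vasquez, Baptiste, Sato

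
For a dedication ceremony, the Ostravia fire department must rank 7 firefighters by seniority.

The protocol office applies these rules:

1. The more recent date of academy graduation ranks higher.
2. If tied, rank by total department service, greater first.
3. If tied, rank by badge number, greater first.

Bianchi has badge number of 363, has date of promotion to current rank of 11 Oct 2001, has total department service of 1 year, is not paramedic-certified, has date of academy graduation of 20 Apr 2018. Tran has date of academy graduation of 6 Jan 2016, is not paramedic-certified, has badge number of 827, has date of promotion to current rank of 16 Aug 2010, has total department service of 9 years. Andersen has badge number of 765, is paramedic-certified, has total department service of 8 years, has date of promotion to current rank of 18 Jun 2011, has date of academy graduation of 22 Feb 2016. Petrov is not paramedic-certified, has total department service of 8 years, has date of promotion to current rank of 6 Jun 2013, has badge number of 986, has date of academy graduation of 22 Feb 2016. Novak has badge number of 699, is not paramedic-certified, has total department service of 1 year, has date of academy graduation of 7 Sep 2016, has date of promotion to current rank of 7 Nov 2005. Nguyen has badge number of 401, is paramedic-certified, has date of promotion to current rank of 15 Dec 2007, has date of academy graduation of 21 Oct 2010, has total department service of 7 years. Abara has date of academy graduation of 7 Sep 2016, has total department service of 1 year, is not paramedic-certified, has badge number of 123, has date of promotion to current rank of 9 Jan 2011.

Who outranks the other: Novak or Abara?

Novak

By date of academy graduation (later first): Bianchi (20 Apr 2018); then Novak and Abara (both 7 Sep 2016); then Petrov and Andersen (both 22 Feb 2016); then Tran (6 Jan 2016); then Nguyen (21 Oct 2010).
Novak and Abara both have total department service 1 year, so the next rule applies.
Among Novak and Abara, by badge number (higher first): Novak (699) before Abara (123).
Petrov and Andersen both have total department service 8 years, so the next rule applies.
Among Petrov and Andersen, by badge number (higher first): Petrov (986) before Andersen (765).
So Novak takes precedence.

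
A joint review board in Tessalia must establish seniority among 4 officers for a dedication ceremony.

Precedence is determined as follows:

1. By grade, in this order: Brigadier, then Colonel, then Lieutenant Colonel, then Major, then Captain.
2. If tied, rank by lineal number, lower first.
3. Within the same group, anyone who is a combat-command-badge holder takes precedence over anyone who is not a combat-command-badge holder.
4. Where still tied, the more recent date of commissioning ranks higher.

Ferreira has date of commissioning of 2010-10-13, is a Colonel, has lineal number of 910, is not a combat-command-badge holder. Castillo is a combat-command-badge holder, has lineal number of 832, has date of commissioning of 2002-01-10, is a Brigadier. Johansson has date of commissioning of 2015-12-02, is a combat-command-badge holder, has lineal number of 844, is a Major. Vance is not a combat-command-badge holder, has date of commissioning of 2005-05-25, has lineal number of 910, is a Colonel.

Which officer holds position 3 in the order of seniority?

By grade: Castillo (Brigadier); then Ferreira and Vance (Colonel); then Johansson (Major).
Ferreira and Vance both have lineal number 910, so the next rule applies.
Ferreira and Vance are each not a combat-command-badge holder, so the next rule applies.
Among Ferreira and Vance, by date of commissioning (later first): Ferreira (2010-10-13) before Vance (2005-05-25).
Order: Castillo, Ferreira, Vance, Johansson.

Vance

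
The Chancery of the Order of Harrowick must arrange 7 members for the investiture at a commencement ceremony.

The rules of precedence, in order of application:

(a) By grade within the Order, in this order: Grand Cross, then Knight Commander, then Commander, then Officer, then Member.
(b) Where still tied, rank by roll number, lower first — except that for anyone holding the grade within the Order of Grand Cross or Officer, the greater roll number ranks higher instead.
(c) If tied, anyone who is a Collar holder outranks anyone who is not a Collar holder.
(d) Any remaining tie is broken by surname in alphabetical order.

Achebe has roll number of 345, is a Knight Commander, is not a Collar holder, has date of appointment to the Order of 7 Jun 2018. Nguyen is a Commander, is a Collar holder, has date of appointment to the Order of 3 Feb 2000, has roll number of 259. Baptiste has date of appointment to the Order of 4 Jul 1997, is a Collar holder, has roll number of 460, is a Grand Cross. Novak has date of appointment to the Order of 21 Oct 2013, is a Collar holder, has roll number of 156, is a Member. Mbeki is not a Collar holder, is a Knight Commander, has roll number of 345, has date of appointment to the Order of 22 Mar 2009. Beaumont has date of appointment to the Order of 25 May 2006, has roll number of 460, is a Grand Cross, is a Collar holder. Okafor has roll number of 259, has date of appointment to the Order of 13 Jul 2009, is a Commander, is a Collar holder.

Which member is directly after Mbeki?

By grade within the Order: Baptiste and Beaumont (Grand Cross); then Achebe and Mbeki (Knight Commander); then Nguyen and Okafor (Commander); then Novak (Member).
Baptiste and Beaumont both have roll number 460, so the next rule applies.
Baptiste and Beaumont are each a Collar holder, so the next rule applies.
Among Baptiste and Beaumont, alphabetically by surname: Baptiste before Beaumont.
Achebe and Mbeki both have roll number 345, so the next rule applies.
Achebe and Mbeki are each not a Collar holder, so the next rule applies.
Among Achebe and Mbeki, alphabetically by surname: Achebe before Mbeki.
Nguyen and Okafor both have roll number 259, so the next rule applies.
Nguyen and Okafor are each a Collar holder, so the next rule applies.
Among Nguyen and Okafor, alphabetically by surname: Nguyen before Okafor.
Order: Baptiste, Beaumont, Achebe, Mbeki, Nguyen, Okafor, Novak.

Nguyen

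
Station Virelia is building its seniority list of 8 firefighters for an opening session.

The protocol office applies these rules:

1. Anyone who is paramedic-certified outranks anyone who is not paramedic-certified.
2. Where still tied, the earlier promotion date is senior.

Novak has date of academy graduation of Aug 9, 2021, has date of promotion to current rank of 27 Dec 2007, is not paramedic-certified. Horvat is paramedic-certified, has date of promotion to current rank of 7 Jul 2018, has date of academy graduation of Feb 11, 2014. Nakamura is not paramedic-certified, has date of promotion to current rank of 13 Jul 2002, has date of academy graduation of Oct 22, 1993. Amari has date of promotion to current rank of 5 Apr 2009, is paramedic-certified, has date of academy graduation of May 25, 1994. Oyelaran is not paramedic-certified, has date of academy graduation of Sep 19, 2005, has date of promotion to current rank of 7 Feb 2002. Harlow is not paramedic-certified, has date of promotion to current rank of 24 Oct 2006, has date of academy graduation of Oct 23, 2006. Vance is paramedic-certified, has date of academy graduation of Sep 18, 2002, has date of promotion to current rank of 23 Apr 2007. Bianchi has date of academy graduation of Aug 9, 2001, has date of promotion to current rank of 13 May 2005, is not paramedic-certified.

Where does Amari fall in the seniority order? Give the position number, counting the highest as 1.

2

By the first rule: Vance, Amari and Horvat (each paramedic-certified); then Oyelaran, Nakamura, Bianchi, Harlow and Novak (each not paramedic-certified).
Among Vance, Amari and Horvat, by date of promotion to current rank (earlier first): Vance (23 Apr 2007) before Amari (5 Apr 2009) before Horvat (7 Jul 2018).
Among Oyelaran, Nakamura, Bianchi, Harlow and Novak, by date of promotion to current rank (earlier first): Oyelaran (7 Feb 2002) before Nakamura (13 Jul 2002) before Bianchi (13 May 2005) before Harlow (24 Oct 2006) before Novak (27 Dec 2007).
Order: Vance, Amari, Horvat, Oyelaran, Nakamura, Bianchi, Harlow, Novak. So position 2.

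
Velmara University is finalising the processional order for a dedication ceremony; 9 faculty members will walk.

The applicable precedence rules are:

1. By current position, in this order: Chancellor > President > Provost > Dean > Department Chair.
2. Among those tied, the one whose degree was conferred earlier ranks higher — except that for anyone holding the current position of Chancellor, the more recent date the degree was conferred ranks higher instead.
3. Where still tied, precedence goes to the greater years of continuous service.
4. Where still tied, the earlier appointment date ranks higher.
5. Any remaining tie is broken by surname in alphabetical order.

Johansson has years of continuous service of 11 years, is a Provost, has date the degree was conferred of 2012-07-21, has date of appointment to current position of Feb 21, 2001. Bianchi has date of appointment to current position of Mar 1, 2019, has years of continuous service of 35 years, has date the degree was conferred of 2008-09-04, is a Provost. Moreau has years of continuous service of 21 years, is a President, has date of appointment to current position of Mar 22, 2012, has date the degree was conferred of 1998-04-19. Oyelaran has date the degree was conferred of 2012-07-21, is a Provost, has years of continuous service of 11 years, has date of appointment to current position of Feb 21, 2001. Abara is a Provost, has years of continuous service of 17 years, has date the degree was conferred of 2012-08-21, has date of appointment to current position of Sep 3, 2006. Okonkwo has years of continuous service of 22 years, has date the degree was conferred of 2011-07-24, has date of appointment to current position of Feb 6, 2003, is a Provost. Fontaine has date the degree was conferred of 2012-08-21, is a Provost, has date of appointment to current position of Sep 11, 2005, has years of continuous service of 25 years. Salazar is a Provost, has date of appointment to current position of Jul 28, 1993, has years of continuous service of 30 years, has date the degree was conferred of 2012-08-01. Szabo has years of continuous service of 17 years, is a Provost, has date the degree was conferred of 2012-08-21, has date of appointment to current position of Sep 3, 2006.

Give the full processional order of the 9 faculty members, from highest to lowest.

Moreau, Bianchi, Okonkwo, Johansson, Oyelaran, Salazar, Fontaine, Abara, Szabo

By current position: Moreau (President); then Bianchi, Okonkwo, Johansson, Oyelaran, Salazar, Fontaine, Abara and Szabo (Provost).
Among Bianchi, Okonkwo, Johansson, Oyelaran, Salazar, Fontaine, Abara and Szabo, by date the degree was conferred (earlier first): Bianchi (2008-09-04) before Okonkwo (2011-07-24) before Johansson and Oyelaran (2012-07-21) before Salazar (2012-08-01) before Fontaine, Abara and Szabo (2012-08-21).
Johansson and Oyelaran both have years of continuous service 11 years, so the next rule applies.
Johansson and Oyelaran both have date of appointment to current position Feb 21, 2001, so the next rule applies.
Among Johansson and Oyelaran, alphabetically by surname: Johansson before Oyelaran.
Among Fontaine, Abara and Szabo, by years of continuous service (higher first): Fontaine (25 years) before Abara and Szabo (17 years).
Abara and Szabo both have date of appointment to current position Sep 3, 2006, so the next rule applies.
Among Abara and Szabo, alphabetically by surname: Abara before Szabo.
Full order: Moreau, Bianchi, Okonkwo, Johansson, Oyelaran, Salazar, Fontaine, Abara, Szabo.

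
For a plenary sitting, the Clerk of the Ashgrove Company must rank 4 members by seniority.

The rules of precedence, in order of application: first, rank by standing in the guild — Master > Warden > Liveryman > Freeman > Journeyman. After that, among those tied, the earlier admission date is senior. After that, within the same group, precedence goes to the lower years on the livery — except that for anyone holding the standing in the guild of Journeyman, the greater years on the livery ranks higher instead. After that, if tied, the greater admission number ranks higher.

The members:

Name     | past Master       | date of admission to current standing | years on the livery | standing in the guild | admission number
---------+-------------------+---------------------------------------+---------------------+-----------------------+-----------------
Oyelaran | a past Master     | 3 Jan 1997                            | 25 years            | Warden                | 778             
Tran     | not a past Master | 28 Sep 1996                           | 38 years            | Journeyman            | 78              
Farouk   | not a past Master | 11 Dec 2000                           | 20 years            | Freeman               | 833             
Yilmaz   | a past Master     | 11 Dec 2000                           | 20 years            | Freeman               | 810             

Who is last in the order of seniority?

Tran

By standing in the guild: Oyelaran (Warden); then Farouk and Yilmaz (Freeman); then Tran (Journeyman).
Farouk and Yilmaz both have date of admission to current standing 11 Dec 2000, so the next rule applies.
Farouk and Yilmaz both have years on the livery 20 years, so the next rule applies.
Among Farouk and Yilmaz, by admission number (higher first): Farouk (833) before Yilmaz (810).
Order: Oyelaran, Farouk, Yilmaz, Tran.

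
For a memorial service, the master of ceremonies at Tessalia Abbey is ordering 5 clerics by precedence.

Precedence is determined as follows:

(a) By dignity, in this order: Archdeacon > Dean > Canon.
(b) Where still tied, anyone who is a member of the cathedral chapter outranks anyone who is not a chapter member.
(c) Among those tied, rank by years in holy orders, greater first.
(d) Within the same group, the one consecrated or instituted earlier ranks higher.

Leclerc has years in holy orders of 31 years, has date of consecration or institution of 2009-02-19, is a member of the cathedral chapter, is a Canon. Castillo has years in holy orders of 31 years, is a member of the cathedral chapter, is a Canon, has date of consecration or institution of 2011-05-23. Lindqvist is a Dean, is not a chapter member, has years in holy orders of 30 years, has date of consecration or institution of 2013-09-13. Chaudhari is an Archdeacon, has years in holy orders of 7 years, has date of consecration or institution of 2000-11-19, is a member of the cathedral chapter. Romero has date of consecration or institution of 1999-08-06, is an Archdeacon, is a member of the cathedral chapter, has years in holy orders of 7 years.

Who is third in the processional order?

By dignity: Romero and Chaudhari (Archdeacon); then Lindqvist (Dean); then Leclerc and Castillo (Canon).
Romero and Chaudhari are each a member of the cathedral chapter, so the next rule applies.
Romero and Chaudhari both have years in holy orders 7 years, so the next rule applies.
Among Romero and Chaudhari, by date of consecration or institution (earlier first): Romero (1999-08-06) before Chaudhari (2000-11-19).
Leclerc and Castillo are each a member of the cathedral chapter, so the next rule applies.
Leclerc and Castillo both have years in holy orders 31 years, so the next rule applies.
Among Leclerc and Castillo, by date of consecration or institution (earlier first): Leclerc (2009-02-19) before Castillo (2011-05-23).
Order: Romero, Chaudhari, Lindqvist, Leclerc, Castillo.

Lindqvist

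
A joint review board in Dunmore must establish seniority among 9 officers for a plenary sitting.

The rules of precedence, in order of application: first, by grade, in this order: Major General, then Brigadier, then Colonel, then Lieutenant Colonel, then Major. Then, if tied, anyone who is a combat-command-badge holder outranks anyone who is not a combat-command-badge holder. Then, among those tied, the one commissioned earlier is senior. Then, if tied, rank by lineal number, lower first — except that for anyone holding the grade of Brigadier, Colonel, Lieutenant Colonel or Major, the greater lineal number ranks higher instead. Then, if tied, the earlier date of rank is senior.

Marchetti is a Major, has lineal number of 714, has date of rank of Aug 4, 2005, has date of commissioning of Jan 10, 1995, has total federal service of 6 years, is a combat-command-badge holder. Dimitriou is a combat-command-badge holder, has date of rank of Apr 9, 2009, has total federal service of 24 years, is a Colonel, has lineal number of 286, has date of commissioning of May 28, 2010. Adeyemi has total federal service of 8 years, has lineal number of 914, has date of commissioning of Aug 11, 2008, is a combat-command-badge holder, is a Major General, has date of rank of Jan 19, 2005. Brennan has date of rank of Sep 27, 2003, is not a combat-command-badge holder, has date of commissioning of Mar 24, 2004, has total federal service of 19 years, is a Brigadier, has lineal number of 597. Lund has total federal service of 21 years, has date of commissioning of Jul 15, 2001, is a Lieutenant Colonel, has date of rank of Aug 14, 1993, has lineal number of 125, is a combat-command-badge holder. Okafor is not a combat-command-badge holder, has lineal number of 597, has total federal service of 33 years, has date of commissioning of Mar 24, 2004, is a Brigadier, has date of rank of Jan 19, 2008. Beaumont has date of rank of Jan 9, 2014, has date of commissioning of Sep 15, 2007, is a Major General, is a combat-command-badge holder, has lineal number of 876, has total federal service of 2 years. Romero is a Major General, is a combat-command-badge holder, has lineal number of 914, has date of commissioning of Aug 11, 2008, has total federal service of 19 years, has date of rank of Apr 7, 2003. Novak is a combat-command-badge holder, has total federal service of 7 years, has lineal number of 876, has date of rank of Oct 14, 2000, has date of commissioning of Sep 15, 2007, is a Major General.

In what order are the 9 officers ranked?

By grade: Novak, Beaumont, Romero and Adeyemi (Major General); then Brennan and Okafor (Brigadier); then Dimitriou (Colonel); then Lund (Lieutenant Colonel); then Marchetti (Major).
Novak, Beaumont, Romero and Adeyemi are each a combat-command-badge holder, so the next rule applies.
Among Novak, Beaumont, Romero and Adeyemi, by date of commissioning (earlier first): Novak and Beaumont (Sep 15, 2007) before Romero and Adeyemi (Aug 11, 2008).
Novak and Beaumont both have lineal number 876, so the next rule applies.
Among Novak and Beaumont, by date of rank (earlier first): Novak (Oct 14, 2000) before Beaumont (Jan 9, 2014).
Romero and Adeyemi both have lineal number 914, so the next rule applies.
Among Romero and Adeyemi, by date of rank (earlier first): Romero (Apr 7, 2003) before Adeyemi (Jan 19, 2005).
Brennan and Okafor are each not a combat-command-badge holder, so the next rule applies.
Brennan and Okafor both have date of commissioning Mar 24, 2004, so the next rule applies.
Brennan and Okafor both have lineal number 597, so the next rule applies.
Among Brennan and Okafor, by date of rank (earlier first): Brennan (Sep 27, 2003) before Okafor (Jan 19, 2008).
Full order: Novak, Beaumont, Romero, Adeyemi, Brennan, Okafor, Dimitriou, Lund, Marchetti.

Novak, Beaumont, Romero, Adeyemi, Brennan, Okafor, Dimitriou, Lund, Marchetti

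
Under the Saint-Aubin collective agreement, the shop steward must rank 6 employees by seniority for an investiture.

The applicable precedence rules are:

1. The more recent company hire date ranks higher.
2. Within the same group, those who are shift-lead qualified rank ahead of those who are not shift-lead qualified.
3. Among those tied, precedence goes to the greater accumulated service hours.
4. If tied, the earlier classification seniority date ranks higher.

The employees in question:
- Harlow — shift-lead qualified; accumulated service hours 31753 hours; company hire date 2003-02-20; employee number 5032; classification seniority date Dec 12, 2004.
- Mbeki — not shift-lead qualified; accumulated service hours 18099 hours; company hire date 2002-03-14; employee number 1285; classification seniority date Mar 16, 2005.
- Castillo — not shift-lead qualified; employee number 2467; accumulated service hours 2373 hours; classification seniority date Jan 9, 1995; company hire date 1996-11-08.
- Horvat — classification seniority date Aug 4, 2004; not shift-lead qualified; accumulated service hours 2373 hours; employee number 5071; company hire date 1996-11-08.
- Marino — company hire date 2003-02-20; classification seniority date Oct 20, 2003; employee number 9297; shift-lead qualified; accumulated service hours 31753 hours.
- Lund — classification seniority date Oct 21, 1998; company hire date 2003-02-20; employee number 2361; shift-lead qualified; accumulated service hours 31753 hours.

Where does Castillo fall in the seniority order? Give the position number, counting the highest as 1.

By company hire date (later first): Lund, Marino and Harlow (each 2003-02-20); then Mbeki (2002-03-14); then Castillo and Horvat (both 1996-11-08).
Lund, Marino and Harlow are each shift-lead qualified, so the next rule applies.
Lund, Marino and Harlow all have accumulated service hours 31753 hours, so the next rule applies.
Among Lund, Marino and Harlow, by classification seniority date (earlier first): Lund (Oct 21, 1998) before Marino (Oct 20, 2003) before Harlow (Dec 12, 2004).
Castillo and Horvat are each not shift-lead qualified, so the next rule applies.
Castillo and Horvat both have accumulated service hours 2373 hours, so the next rule applies.
Among Castillo and Horvat, by classification seniority date (earlier first): Castillo (Jan 9, 1995) before Horvat (Aug 4, 2004).
Order: Lund, Marino, Harlow, Mbeki, Castillo, Horvat. So position 5.

5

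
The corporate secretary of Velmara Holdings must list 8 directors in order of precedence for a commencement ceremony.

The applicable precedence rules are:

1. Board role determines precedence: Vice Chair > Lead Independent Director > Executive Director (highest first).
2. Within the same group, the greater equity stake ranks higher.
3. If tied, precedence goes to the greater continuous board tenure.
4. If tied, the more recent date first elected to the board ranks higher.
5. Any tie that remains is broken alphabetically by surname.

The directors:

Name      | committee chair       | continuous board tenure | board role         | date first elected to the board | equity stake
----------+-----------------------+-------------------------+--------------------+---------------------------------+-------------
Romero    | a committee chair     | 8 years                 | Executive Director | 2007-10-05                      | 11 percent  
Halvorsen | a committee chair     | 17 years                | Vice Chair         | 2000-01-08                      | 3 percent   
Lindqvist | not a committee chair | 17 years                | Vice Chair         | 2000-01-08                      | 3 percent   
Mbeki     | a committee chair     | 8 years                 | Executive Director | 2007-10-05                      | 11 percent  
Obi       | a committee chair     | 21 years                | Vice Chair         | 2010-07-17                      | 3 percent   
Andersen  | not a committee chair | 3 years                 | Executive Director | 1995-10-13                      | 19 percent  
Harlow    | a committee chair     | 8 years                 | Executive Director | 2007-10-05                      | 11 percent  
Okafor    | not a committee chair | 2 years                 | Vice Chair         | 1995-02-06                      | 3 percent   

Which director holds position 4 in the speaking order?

By board role: Obi, Halvorsen, Lindqvist and Okafor (Vice Chair); then Andersen, Harlow, Mbeki and Romero (Executive Director).
Obi, Halvorsen, Lindqvist and Okafor all have equity stake 3 percent, so the next rule applies.
Among Obi, Halvorsen, Lindqvist and Okafor, by continuous board tenure (higher first): Obi (21 years) before Halvorsen and Lindqvist (17 years) before Okafor (2 years).
Halvorsen and Lindqvist both have date first elected to the board 2000-01-08, so the next rule applies.
Among Halvorsen and Lindqvist, alphabetically by surname: Halvorsen before Lindqvist.
Among Andersen, Harlow, Mbeki and Romero, by equity stake (higher first): Andersen (19 percent) before Harlow, Mbeki and Romero (11 percent).
Harlow, Mbeki and Romero all have continuous board tenure 8 years, so the next rule applies.
Harlow, Mbeki and Romero all have date first elected to the board 2007-10-05, so the next rule applies.
Among Harlow, Mbeki and Romero, alphabetically by surname: Harlow before Mbeki before Romero.
Order: Obi, Halvorsen, Lindqvist, Okafor, Andersen, Harlow, Mbeki, Romero.

Okafor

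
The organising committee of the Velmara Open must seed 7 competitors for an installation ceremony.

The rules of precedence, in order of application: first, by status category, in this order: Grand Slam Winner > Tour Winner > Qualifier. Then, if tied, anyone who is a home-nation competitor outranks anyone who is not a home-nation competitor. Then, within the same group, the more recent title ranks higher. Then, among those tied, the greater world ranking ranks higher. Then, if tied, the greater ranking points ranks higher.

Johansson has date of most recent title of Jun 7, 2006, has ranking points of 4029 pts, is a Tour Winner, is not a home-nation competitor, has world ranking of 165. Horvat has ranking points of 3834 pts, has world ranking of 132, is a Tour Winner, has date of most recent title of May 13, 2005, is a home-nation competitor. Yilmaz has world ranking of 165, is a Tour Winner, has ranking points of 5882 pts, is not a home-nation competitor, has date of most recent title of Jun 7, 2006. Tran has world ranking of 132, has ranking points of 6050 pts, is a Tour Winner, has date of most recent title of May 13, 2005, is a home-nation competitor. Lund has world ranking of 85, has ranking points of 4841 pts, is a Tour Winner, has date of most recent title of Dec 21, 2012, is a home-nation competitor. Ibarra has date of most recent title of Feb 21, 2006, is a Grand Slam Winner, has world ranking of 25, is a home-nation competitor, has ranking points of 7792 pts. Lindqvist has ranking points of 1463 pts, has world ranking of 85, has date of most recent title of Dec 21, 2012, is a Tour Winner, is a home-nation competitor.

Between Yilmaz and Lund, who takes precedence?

By status category: Ibarra (Grand Slam Winner); then Lund, Lindqvist, Tran, Horvat, Yilmaz and Johansson (Tour Winner).
Among Lund, Lindqvist, Tran, Horvat, Yilmaz and Johansson, a home-nation competitor before not a home-nation competitor: Lund, Lindqvist, Tran and Horvat (a home-nation competitor) before Yilmaz and Johansson (not a home-nation competitor).
Among Lund, Lindqvist, Tran and Horvat, by date of most recent title (later first): Lund and Lindqvist (Dec 21, 2012) before Tran and Horvat (May 13, 2005).
Lund and Lindqvist both have world ranking 85, so the next rule applies.
Among Lund and Lindqvist, by ranking points (higher first): Lund (4841 pts) before Lindqvist (1463 pts).
Tran and Horvat both have world ranking 132, so the next rule applies.
Among Tran and Horvat, by ranking points (higher first): Tran (6050 pts) before Horvat (3834 pts).
Yilmaz and Johansson both have date of most recent title Jun 7, 2006, so the next rule applies.
Yilmaz and Johansson both have world ranking 165, so the next rule applies.
Among Yilmaz and Johansson, by ranking points (higher first): Yilmaz (5882 pts) before Johansson (4029 pts).
So Lund takes precedence.

Lund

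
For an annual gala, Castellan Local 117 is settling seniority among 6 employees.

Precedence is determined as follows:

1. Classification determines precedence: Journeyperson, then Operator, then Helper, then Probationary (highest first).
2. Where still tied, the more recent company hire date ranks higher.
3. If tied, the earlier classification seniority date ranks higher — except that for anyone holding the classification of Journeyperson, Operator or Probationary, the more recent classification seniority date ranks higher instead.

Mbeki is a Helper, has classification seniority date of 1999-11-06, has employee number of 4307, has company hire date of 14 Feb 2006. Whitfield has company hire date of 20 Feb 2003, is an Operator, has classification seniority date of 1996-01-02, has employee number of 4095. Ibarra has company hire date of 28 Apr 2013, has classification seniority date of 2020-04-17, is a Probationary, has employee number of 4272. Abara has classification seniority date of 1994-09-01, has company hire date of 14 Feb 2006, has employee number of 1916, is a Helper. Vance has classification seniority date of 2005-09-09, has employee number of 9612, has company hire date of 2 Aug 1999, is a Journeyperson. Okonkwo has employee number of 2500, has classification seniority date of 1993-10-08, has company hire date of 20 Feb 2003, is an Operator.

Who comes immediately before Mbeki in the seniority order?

Abara

By classification: Vance (Journeyperson); then Whitfield and Okonkwo (Operator); then Abara and Mbeki (Helper); then Ibarra (Probationary).
Whitfield and Okonkwo both have company hire date 20 Feb 2003, so the next rule applies.
Among Whitfield and Okonkwo, by classification seniority date (later first) (reversed rule for this group): Whitfield (1996-01-02) before Okonkwo (1993-10-08).
Abara and Mbeki both have company hire date 14 Feb 2006, so the next rule applies.
Among Abara and Mbeki, by classification seniority date (earlier first): Abara (1994-09-01) before Mbeki (1999-11-06).
Order: Vance, Whitfield, Okonkwo, Abara, Mbeki, Ibarra.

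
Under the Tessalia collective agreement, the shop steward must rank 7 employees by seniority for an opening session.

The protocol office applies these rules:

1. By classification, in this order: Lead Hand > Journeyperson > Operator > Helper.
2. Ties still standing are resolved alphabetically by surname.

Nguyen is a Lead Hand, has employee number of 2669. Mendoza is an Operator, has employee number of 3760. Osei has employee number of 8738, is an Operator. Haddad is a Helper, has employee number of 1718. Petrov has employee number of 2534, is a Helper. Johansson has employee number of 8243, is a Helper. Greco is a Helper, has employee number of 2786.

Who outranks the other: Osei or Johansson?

Osei

By classification: Nguyen (Lead Hand); then Mendoza and Osei (Operator); then Greco, Haddad, Johansson and Petrov (Helper).
Among Mendoza and Osei, alphabetically by surname: Mendoza before Osei.
Among Greco, Haddad, Johansson and Petrov, alphabetically by surname: Greco before Haddad before Johansson before Petrov.
So Osei takes precedence.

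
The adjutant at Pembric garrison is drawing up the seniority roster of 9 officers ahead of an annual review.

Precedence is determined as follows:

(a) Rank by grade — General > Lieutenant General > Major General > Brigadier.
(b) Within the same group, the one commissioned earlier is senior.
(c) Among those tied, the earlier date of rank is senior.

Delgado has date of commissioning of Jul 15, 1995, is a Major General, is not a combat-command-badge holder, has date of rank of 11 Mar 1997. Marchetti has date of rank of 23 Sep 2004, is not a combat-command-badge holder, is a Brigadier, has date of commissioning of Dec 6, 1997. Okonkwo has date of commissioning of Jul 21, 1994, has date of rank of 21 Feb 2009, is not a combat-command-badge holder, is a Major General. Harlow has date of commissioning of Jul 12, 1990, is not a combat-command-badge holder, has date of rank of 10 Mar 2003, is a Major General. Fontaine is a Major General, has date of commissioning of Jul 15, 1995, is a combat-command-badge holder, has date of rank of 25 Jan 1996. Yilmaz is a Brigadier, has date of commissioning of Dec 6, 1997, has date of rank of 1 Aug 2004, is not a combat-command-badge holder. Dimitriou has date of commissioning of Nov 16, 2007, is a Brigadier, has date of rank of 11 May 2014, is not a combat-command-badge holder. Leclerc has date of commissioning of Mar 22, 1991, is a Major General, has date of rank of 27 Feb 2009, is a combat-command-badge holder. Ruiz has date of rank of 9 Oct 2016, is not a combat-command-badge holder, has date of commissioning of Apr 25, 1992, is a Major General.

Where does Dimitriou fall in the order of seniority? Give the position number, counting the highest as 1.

By grade: Harlow, Leclerc, Ruiz, Okonkwo, Fontaine and Delgado (Major General); then Yilmaz, Marchetti and Dimitriou (Brigadier).
Among Harlow, Leclerc, Ruiz, Okonkwo, Fontaine and Delgado, by date of commissioning (earlier first): Harlow (Jul 12, 1990) before Leclerc (Mar 22, 1991) before Ruiz (Apr 25, 1992) before Okonkwo (Jul 21, 1994) before Fontaine and Delgado (Jul 15, 1995).
Among Fontaine and Delgado, by date of rank (earlier first): Fontaine (25 Jan 1996) before Delgado (11 Mar 1997).
Among Yilmaz, Marchetti and Dimitriou, by date of commissioning (earlier first): Yilmaz and Marchetti (Dec 6, 1997) before Dimitriou (Nov 16, 2007).
Among Yilmaz and Marchetti, by date of rank (earlier first): Yilmaz (1 Aug 2004) before Marchetti (23 Sep 2004).
Order: Harlow, Leclerc, Ruiz, Okonkwo, Fontaine, Delgado, Yilmaz, Marchetti, Dimitriou. So position 9.

9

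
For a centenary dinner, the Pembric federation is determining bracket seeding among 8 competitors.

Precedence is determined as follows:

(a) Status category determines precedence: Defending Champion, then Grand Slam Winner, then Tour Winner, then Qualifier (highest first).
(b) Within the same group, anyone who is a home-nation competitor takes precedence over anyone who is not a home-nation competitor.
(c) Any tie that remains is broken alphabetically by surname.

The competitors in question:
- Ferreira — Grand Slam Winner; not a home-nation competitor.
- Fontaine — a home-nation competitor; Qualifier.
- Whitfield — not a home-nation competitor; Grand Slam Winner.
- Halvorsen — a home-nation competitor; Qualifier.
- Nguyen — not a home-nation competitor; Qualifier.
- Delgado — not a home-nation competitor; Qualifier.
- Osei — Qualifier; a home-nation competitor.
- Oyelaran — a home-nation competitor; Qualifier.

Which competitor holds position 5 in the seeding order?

Osei

By status category: Ferreira and Whitfield (Grand Slam Winner); then Fontaine, Halvorsen, Osei, Oyelaran, Delgado and Nguyen (Qualifier).
Ferreira and Whitfield are each not a home-nation competitor, so the next rule applies.
Among Ferreira and Whitfield, alphabetically by surname: Ferreira before Whitfield.
Among Fontaine, Halvorsen, Osei, Oyelaran, Delgado and Nguyen, a home-nation competitor before not a home-nation competitor: Fontaine, Halvorsen, Osei and Oyelaran (a home-nation competitor) before Delgado and Nguyen (not a home-nation competitor).
Among Fontaine, Halvorsen, Osei and Oyelaran, alphabetically by surname: Fontaine before Halvorsen before Osei before Oyelaran.
Among Delgado and Nguyen, alphabetically by surname: Delgado before Nguyen.
Order: Ferreira, Whitfield, Fontaine, Halvorsen, Osei, Oyelaran, Delgado, Nguyen.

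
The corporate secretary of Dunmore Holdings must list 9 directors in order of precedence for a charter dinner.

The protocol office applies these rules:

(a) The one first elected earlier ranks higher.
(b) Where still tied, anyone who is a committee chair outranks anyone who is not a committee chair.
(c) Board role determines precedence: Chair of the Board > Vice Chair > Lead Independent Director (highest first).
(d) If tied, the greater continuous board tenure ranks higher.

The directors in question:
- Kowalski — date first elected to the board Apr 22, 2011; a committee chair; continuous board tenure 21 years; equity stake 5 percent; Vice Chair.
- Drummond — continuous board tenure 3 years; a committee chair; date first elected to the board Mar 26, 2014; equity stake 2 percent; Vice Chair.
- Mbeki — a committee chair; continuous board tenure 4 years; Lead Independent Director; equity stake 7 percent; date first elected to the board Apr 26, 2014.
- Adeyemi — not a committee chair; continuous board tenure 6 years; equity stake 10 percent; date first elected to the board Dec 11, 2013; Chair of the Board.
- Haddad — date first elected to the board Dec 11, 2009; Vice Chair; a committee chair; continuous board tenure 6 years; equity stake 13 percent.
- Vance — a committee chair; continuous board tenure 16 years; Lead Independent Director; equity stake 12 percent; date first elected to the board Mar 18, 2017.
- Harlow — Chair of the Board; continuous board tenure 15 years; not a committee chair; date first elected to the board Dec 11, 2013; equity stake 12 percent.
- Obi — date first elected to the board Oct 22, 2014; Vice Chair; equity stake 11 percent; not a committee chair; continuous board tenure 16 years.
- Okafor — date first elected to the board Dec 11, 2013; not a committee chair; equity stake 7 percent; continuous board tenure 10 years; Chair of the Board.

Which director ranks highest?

Haddad

By date first elected to the board (earlier first): Haddad (Dec 11, 2009); then Kowalski (Apr 22, 2011); then Harlow, Okafor and Adeyemi (each Dec 11, 2013); then Drummond (Mar 26, 2014); then Mbeki (Apr 26, 2014); then Obi (Oct 22, 2014); then Vance (Mar 18, 2017).
Harlow, Okafor and Adeyemi are each not a committee chair, so the next rule applies.
Harlow, Okafor and Adeyemi are each Chair of the Board, so the next rule applies.
Among Harlow, Okafor and Adeyemi, by continuous board tenure (higher first): Harlow (15 years) before Okafor (10 years) before Adeyemi (6 years).
Order: Haddad, Kowalski, Harlow, Okafor, Adeyemi, Drummond, Mbeki, Obi, Vance.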